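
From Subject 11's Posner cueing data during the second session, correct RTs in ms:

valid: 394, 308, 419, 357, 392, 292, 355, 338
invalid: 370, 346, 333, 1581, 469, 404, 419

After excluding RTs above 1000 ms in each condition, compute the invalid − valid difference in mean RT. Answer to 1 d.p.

invalid: exclude 1581
M(valid) = 2855/8 = 356.875
M(invalid) = 2341/6 = 390.167
Difference = 390.167 − 356.875 = 33.292 ms

33.3 ms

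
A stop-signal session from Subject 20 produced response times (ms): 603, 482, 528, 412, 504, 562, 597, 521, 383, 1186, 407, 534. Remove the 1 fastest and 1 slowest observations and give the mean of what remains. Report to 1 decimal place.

515.0 ms

Sorted: 383, 407, 412, 482, 504, 521, 528, 534, 562, 597, 603, 1186
Drop lowest 1 (383) and highest 1 (1186)
Remaining (n=10): Σ = 5150, mean = 5150/10 = 515.000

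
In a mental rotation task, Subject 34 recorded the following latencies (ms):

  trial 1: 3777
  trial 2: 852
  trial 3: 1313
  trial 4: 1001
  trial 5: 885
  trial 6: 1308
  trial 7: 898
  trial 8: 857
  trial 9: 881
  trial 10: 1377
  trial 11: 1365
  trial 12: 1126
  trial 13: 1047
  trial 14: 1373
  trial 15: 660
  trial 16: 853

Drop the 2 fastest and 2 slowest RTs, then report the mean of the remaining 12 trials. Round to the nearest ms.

Sorted: 660, 852, 853, 857, 881, 885, 898, 1001, 1047, 1126, 1308, 1313, 1365, 1373, 1377, 3777
Drop lowest 2 (660, 852) and highest 2 (1377, 3777)
Remaining (n=12): Σ = 12907, mean = 12907/12 = 1075.583

1076 ms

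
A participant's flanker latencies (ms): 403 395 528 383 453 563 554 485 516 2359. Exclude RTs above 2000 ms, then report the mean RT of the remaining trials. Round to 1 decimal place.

Excluded: 2359
Retained (n=9): Σ = 4280
Mean = 4280/9 = 475.5556

475.6 ms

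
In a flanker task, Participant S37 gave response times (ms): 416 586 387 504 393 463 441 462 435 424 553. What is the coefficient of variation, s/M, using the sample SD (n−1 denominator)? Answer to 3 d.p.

n = 11, Σ = 5064, M = 460.3636
Σ(x−M)² = 40508.545; s = √(40508.545/10) = 63.6463
CV = 63.6463 / 460.3636 = 0.13825

0.138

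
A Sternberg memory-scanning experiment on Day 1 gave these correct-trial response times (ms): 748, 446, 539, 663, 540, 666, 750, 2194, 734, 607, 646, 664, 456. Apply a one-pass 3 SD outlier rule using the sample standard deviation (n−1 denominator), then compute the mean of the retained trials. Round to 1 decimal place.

621.6 ms

n = 13, ΣRT = 9653, M = 742.538
Σ(x−M)² = 2405431.23; s = √(2405431.23/12) = 447.719
Cutoffs: 742.538 ± 3·447.719 → [-600.6, 2085.7]
Outside: 2194 → excluded.
Retained (n=12): Σ = 7459, mean = 7459/12 = 621.583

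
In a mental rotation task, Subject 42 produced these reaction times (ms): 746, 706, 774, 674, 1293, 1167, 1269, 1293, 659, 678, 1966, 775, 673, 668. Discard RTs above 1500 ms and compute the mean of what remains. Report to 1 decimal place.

875.0 ms

Excluded: 1966
Retained (n=13): Σ = 11375
Mean = 11375/13 = 875.0000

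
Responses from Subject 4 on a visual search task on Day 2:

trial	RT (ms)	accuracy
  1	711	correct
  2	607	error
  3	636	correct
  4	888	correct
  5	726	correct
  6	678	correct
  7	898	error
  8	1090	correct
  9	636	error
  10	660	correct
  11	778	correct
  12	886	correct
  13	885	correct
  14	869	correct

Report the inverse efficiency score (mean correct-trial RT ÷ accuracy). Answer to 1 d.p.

Correct trials (n=11): 711, 636, 888, 726, 678, 1090, 660, 778, 886, 885, 869
Mean correct RT = 8807/11 = 800.6364 ms
Proportion correct = 11/14
IES = 800.6364 / (11/14) = 1018.992 ms

1019.0 ms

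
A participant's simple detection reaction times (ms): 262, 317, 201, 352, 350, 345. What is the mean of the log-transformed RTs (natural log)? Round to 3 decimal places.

5.699

ln(RT): 5.5683, 5.7589, 5.3033, 5.8636, 5.8579, 5.8435
Σ ln(RT) = 34.1957
Mean = 34.1957/6 = 5.69928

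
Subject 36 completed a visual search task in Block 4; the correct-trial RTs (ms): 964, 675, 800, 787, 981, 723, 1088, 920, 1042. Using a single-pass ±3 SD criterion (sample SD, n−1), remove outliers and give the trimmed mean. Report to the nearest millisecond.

887 ms

n = 9, ΣRT = 7980, M = 886.667
Σ(x−M)² = 169688.00; s = √(169688.00/8) = 145.640
Cutoffs: 886.667 ± 3·145.640 → [449.7, 1323.6]
No RTs fall outside the cutoffs; all 9 retained. Mean = 7980/9 = 886.667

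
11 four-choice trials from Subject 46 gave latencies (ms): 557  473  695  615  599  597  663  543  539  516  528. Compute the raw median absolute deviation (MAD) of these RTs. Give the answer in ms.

41 ms

Sorted: 473, 516, 528, 539, 543, 557, 597, 599, 615, 663, 695 → median = 557
|x − 557|: 0, 84, 138, 58, 42, 40, 106, 14, 18, 41, 29
Sorted deviations: 0, 14, 18, 29, 40, 41, 42, 58, 84, 106, 138 → MAD = 41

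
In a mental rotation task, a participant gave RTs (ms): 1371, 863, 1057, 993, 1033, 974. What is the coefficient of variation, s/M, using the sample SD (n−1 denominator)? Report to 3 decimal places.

n = 6, Σ = 6291, M = 1048.5000
Σ(x−M)² = 147359.500; s = √(147359.500/5) = 171.6738
CV = 171.6738 / 1048.5000 = 0.16373

0.164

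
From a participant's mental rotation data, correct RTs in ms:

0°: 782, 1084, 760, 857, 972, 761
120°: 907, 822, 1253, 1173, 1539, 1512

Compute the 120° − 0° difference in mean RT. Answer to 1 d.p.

331.7 ms

M(0°) = 5216/6 = 869.333
M(120°) = 7206/6 = 1201.000
Difference = 1201.000 − 869.333 = 331.667 ms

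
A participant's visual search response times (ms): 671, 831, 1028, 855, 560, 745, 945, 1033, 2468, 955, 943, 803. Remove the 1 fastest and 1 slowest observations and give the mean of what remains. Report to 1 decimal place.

Sorted: 560, 671, 745, 803, 831, 855, 943, 945, 955, 1028, 1033, 2468
Drop lowest 1 (560) and highest 1 (2468)
Remaining (n=10): Σ = 8809, mean = 8809/10 = 880.900

880.9 ms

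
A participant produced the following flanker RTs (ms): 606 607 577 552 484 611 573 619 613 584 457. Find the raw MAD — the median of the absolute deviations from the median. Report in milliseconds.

Sorted: 457, 484, 552, 573, 577, 584, 606, 607, 611, 613, 619 → median = 584
|x − 584|: 22, 23, 7, 32, 100, 27, 11, 35, 29, 0, 127
Sorted deviations: 0, 7, 11, 22, 23, 27, 29, 32, 35, 100, 127 → MAD = 27

27 ms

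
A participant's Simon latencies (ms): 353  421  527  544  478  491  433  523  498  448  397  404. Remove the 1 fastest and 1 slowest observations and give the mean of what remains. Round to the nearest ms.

462 ms

Sorted: 353, 397, 404, 421, 433, 448, 478, 491, 498, 523, 527, 544
Drop lowest 1 (353) and highest 1 (544)
Remaining (n=10): Σ = 4620, mean = 4620/10 = 462.000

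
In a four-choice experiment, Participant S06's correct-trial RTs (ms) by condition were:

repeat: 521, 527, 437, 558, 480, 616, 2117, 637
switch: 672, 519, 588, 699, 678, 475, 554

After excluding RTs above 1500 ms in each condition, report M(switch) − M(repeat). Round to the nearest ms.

repeat: exclude 2117
M(repeat) = 3776/7 = 539.429
M(switch) = 4185/7 = 597.857
Difference = 597.857 − 539.429 = 58.429 ms

58 ms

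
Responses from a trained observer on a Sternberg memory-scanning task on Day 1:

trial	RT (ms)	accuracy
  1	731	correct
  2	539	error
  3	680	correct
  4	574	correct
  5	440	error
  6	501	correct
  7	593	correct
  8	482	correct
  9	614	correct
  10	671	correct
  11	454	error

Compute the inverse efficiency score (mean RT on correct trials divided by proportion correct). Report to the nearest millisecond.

Correct trials (n=8): 731, 680, 574, 501, 593, 482, 614, 671
Mean correct RT = 4846/8 = 605.7500 ms
Proportion correct = 8/11
IES = 605.7500 / (8/11) = 832.906 ms

833 ms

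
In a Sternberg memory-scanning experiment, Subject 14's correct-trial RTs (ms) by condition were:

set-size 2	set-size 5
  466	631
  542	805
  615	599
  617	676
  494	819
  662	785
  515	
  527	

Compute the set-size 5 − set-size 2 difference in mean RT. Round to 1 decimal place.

M(set-size 2) = 4438/8 = 554.750
M(set-size 5) = 4315/6 = 719.167
Difference = 719.167 − 554.750 = 164.417 ms

164.4 ms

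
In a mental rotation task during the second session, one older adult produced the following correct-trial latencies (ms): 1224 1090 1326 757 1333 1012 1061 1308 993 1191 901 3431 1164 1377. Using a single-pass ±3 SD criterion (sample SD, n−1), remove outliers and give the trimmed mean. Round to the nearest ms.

1134 ms

n = 14, ΣRT = 18168, M = 1297.714
Σ(x−M)² = 5317462.86; s = √(5317462.86/13) = 639.559
Cutoffs: 1297.714 ± 3·639.559 → [-621.0, 3216.4]
Outside: 3431 → excluded.
Retained (n=13): Σ = 14737, mean = 14737/13 = 1133.615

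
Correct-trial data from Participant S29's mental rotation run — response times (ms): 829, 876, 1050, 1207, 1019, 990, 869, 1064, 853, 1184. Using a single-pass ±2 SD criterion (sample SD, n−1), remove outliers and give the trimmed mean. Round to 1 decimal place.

994.1 ms

n = 10, ΣRT = 9941, M = 994.100
Σ(x−M)² = 166800.90; s = √(166800.90/9) = 136.138
Cutoffs: 994.100 ± 2·136.138 → [721.8, 1266.4]
No RTs fall outside the cutoffs; all 10 retained. Mean = 9941/10 = 994.100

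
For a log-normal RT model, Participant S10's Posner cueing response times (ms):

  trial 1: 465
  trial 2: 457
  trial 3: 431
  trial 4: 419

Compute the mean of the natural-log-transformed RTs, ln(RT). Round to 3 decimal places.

6.093

ln(RT): 6.1420, 6.1247, 6.0661, 6.0379
Σ ln(RT) = 24.3707
Mean = 24.3707/4 = 6.09267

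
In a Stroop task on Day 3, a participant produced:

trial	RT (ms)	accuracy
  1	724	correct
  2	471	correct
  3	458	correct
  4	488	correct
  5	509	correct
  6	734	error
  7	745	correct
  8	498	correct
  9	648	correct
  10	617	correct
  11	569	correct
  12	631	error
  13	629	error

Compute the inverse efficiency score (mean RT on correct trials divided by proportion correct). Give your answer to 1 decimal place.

Correct trials (n=10): 724, 471, 458, 488, 509, 745, 498, 648, 617, 569
Mean correct RT = 5727/10 = 572.7000 ms
Proportion correct = 10/13
IES = 572.7000 / (10/13) = 744.510 ms

744.5 ms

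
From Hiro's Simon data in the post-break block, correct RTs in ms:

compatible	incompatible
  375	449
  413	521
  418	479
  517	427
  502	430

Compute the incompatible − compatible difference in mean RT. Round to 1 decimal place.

16.2 ms

M(compatible) = 2225/5 = 445.000
M(incompatible) = 2306/5 = 461.200
Difference = 461.200 − 445.000 = 16.200 ms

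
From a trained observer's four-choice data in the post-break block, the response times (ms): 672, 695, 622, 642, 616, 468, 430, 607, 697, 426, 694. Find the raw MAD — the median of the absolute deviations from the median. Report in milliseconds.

Sorted: 426, 430, 468, 607, 616, 622, 642, 672, 694, 695, 697 → median = 622
|x − 622|: 50, 73, 0, 20, 6, 154, 192, 15, 75, 196, 72
Sorted deviations: 0, 6, 15, 20, 50, 72, 73, 75, 154, 192, 196 → MAD = 72

72 ms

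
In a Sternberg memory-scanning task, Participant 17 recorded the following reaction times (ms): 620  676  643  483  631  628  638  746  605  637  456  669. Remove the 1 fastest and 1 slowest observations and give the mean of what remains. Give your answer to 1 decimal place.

623.0 ms

Sorted: 456, 483, 605, 620, 628, 631, 637, 638, 643, 669, 676, 746
Drop lowest 1 (456) and highest 1 (746)
Remaining (n=10): Σ = 6230, mean = 6230/10 = 623.000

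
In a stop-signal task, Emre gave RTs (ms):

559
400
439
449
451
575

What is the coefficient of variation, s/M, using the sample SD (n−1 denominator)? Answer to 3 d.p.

n = 6, Σ = 2873, M = 478.8333
Σ(x−M)² = 25140.833; s = √(25140.833/5) = 70.9096
CV = 70.9096 / 478.8333 = 0.14809

0.148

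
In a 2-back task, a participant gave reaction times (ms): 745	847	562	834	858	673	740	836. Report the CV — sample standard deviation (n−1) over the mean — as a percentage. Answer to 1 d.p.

n = 8, Σ = 6095, M = 761.8750
Σ(x−M)² = 75794.875; s = √(75794.875/7) = 104.0569
CV = 104.0569 / 761.8750 = 0.13658 = 13.658%

13.7%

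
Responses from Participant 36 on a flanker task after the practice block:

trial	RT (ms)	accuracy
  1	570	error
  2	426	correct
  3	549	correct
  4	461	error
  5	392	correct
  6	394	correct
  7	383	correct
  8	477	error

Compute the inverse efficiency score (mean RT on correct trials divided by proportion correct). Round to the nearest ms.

686 ms

Correct trials (n=5): 426, 549, 392, 394, 383
Mean correct RT = 2144/5 = 428.8000 ms
Proportion correct = 5/8
IES = 428.8000 / (5/8) = 686.080 ms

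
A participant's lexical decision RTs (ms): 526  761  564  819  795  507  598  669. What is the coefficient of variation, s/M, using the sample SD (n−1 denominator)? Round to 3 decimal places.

0.190

n = 8, Σ = 5239, M = 654.8750
Σ(x−M)² = 108002.875; s = √(108002.875/7) = 124.2135
CV = 124.2135 / 654.8750 = 0.18968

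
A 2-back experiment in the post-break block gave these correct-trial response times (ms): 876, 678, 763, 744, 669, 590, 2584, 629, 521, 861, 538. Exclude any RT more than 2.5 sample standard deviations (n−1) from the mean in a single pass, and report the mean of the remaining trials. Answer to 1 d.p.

n = 11, ΣRT = 9453, M = 859.364
Σ(x−M)² = 3409764.55; s = √(3409764.55/10) = 583.932
Cutoffs: 859.364 ± 2.5·583.932 → [-600.5, 2319.2]
Outside: 2584 → excluded.
Retained (n=10): Σ = 6869, mean = 6869/10 = 686.900

686.9 ms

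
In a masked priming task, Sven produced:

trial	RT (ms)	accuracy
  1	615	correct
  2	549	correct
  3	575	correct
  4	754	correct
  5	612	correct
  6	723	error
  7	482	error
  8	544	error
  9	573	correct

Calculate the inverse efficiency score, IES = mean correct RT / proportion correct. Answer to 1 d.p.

Correct trials (n=6): 615, 549, 575, 754, 612, 573
Mean correct RT = 3678/6 = 613.0000 ms
Proportion correct = 6/9
IES = 613.0000 / (6/9) = 919.500 ms

919.5 ms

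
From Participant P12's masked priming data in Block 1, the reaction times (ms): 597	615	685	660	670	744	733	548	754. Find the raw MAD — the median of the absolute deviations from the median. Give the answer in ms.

Sorted: 548, 597, 615, 660, 670, 685, 733, 744, 754 → median = 670
|x − 670|: 73, 55, 15, 10, 0, 74, 63, 122, 84
Sorted deviations: 0, 10, 15, 55, 63, 73, 74, 84, 122 → MAD = 63

63 ms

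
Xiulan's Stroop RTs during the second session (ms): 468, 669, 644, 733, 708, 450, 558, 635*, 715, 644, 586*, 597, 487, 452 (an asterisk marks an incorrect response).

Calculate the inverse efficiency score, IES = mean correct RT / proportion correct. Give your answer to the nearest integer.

693 ms

Correct trials (n=12): 468, 669, 644, 733, 708, 450, 558, 715, 644, 597, 487, 452
Mean correct RT = 7125/12 = 593.7500 ms
Proportion correct = 12/14
IES = 593.7500 / (12/14) = 692.708 ms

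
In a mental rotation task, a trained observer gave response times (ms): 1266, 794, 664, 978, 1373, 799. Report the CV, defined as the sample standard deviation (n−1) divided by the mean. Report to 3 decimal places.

0.290

n = 6, Σ = 5874, M = 979.0000
Σ(x−M)² = 403456.000; s = √(403456.000/5) = 284.0620
CV = 284.0620 / 979.0000 = 0.29016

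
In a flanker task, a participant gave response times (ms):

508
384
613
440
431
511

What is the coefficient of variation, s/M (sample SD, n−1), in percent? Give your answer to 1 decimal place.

n = 6, Σ = 2887, M = 481.1667
Σ(x−M)² = 32642.833; s = √(32642.833/5) = 80.7995
CV = 80.7995 / 481.1667 = 0.16792 = 16.792%

16.8%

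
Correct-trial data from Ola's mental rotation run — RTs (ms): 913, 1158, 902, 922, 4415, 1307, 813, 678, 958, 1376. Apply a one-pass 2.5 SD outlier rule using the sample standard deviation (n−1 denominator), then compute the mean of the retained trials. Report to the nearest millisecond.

1003 ms

n = 10, ΣRT = 13442, M = 1344.200
Σ(x−M)² = 10901751.60; s = √(10901751.60/9) = 1100.593
Cutoffs: 1344.200 ± 2.5·1100.593 → [-1407.3, 4095.7]
Outside: 4415 → excluded.
Retained (n=9): Σ = 9027, mean = 9027/9 = 1003.000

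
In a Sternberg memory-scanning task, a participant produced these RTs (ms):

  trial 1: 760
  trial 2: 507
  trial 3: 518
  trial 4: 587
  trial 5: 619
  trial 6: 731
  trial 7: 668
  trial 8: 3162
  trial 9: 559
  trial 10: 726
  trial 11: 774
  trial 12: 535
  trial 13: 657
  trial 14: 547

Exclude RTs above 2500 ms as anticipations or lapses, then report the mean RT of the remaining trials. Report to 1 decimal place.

629.8 ms

Excluded: 3162
Retained (n=13): Σ = 8188
Mean = 8188/13 = 629.8462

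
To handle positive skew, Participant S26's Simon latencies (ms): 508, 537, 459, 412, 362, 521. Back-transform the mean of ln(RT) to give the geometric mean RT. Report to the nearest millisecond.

ln(RT): 6.2305, 6.2860, 6.1291, 6.0210, 5.8916, 6.2558
Mean ln(RT) = 36.8139/6 = 6.13566
Geometric mean = exp(6.13566) = 462.04 ms

462 ms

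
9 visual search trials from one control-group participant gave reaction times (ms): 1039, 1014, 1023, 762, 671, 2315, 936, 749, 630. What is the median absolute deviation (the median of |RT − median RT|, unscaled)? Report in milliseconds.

174 ms

Sorted: 630, 671, 749, 762, 936, 1014, 1023, 1039, 2315 → median = 936
|x − 936|: 103, 78, 87, 174, 265, 1379, 0, 187, 306
Sorted deviations: 0, 78, 87, 103, 174, 187, 265, 306, 1379 → MAD = 174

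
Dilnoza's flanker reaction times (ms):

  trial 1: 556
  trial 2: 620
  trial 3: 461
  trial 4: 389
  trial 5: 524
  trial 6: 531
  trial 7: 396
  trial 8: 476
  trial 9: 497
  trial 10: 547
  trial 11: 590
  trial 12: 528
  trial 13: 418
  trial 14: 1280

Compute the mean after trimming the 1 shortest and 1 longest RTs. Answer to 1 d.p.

Sorted: 389, 396, 418, 461, 476, 497, 524, 528, 531, 547, 556, 590, 620, 1280
Drop lowest 1 (389) and highest 1 (1280)
Remaining (n=12): Σ = 6144, mean = 6144/12 = 512.000

512.0 ms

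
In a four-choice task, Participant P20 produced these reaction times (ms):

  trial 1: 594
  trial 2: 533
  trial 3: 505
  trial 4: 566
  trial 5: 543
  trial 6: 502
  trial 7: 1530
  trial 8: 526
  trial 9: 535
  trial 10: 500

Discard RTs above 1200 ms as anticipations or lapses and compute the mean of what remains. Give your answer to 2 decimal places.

533.78 ms

Excluded: 1530
Retained (n=9): Σ = 4804
Mean = 4804/9 = 533.7778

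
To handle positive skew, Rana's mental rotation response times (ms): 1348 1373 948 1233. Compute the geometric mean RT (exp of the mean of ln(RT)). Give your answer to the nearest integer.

ln(RT): 7.2064, 7.2248, 6.8544, 7.1172
Mean ln(RT) = 28.4027/4 = 7.10067
Geometric mean = exp(7.10067) = 1212.78 ms

1213 ms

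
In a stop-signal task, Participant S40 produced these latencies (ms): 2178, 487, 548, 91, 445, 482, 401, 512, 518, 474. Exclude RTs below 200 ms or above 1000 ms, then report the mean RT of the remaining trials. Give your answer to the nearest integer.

Excluded: 91, 2178
Retained (n=8): Σ = 3867
Mean = 3867/8 = 483.3750

483 ms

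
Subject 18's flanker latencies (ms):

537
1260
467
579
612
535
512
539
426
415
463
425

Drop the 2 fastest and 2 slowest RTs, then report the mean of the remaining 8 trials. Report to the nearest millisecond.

Sorted: 415, 425, 426, 463, 467, 512, 535, 537, 539, 579, 612, 1260
Drop lowest 2 (415, 425) and highest 2 (612, 1260)
Remaining (n=8): Σ = 4058, mean = 4058/8 = 507.250

507 ms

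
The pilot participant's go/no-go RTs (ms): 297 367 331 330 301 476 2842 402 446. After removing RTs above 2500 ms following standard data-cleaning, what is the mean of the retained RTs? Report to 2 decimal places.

Excluded: 2842
Retained (n=8): Σ = 2950
Mean = 2950/8 = 368.7500

368.75 ms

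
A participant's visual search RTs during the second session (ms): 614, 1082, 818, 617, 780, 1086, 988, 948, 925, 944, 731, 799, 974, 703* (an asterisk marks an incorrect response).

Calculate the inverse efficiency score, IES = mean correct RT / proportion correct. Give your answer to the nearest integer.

Correct trials (n=13): 614, 1082, 818, 617, 780, 1086, 988, 948, 925, 944, 731, 799, 974
Mean correct RT = 11306/13 = 869.6923 ms
Proportion correct = 13/14
IES = 869.6923 / (13/14) = 936.592 ms

937 ms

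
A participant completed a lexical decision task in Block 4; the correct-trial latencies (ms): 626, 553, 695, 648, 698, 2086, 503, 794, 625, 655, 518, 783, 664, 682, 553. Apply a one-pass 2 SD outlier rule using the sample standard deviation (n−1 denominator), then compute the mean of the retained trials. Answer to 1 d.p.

642.6 ms

n = 15, ΣRT = 11083, M = 738.867
Σ(x−M)² = 2046691.73; s = √(2046691.73/14) = 382.351
Cutoffs: 738.867 ± 2·382.351 → [-25.8, 1503.6]
Outside: 2086 → excluded.
Retained (n=14): Σ = 8997, mean = 8997/14 = 642.643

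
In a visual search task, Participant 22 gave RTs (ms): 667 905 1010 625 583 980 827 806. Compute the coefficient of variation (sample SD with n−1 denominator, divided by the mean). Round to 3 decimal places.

0.202

n = 8, Σ = 6403, M = 800.3750
Σ(x−M)² = 183691.875; s = √(183691.875/7) = 161.9929
CV = 161.9929 / 800.3750 = 0.20240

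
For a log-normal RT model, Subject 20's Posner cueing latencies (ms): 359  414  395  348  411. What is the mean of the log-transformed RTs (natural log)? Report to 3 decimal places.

ln(RT): 5.8833, 6.0259, 5.9789, 5.8522, 6.0186
Σ ln(RT) = 29.7589
Mean = 29.7589/5 = 5.95177

5.952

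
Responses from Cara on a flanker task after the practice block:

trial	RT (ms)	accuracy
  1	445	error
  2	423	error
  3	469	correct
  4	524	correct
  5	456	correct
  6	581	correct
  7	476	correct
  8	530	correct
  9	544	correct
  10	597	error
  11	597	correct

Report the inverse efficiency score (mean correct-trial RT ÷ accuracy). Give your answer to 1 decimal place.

Correct trials (n=8): 469, 524, 456, 581, 476, 530, 544, 597
Mean correct RT = 4177/8 = 522.1250 ms
Proportion correct = 8/11
IES = 522.1250 / (8/11) = 717.922 ms

717.9 ms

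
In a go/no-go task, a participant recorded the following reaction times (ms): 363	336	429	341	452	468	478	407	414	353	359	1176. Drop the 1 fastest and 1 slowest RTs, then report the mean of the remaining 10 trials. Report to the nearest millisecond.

Sorted: 336, 341, 353, 359, 363, 407, 414, 429, 452, 468, 478, 1176
Drop lowest 1 (336) and highest 1 (1176)
Remaining (n=10): Σ = 4064, mean = 4064/10 = 406.400

406 ms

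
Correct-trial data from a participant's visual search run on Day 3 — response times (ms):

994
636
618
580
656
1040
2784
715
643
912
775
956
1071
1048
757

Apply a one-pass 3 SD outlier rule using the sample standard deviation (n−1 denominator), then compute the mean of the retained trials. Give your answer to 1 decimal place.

814.4 ms

n = 15, ΣRT = 14185, M = 945.667
Σ(x−M)² = 4048539.33; s = √(4048539.33/14) = 537.756
Cutoffs: 945.667 ± 3·537.756 → [-667.6, 2558.9]
Outside: 2784 → excluded.
Retained (n=14): Σ = 11401, mean = 11401/14 = 814.357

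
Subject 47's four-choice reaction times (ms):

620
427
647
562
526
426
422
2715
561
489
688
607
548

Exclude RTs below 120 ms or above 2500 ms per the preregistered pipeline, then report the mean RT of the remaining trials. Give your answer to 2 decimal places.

Excluded: 2715
Retained (n=12): Σ = 6523
Mean = 6523/12 = 543.5833

543.58 ms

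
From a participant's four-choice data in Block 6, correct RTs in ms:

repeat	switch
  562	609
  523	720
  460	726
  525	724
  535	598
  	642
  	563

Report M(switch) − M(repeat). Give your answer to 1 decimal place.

133.6 ms

M(repeat) = 2605/5 = 521.000
M(switch) = 4582/7 = 654.571
Difference = 654.571 − 521.000 = 133.571 ms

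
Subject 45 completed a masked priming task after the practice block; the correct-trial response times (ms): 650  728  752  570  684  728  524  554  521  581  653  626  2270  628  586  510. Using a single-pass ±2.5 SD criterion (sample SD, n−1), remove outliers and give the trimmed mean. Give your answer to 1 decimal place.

n = 16, ΣRT = 11565, M = 722.812
Σ(x−M)² = 2640960.44; s = √(2640960.44/15) = 419.600
Cutoffs: 722.812 ± 2.5·419.600 → [-326.2, 1771.8]
Outside: 2270 → excluded.
Retained (n=15): Σ = 9295, mean = 9295/15 = 619.667

619.7 ms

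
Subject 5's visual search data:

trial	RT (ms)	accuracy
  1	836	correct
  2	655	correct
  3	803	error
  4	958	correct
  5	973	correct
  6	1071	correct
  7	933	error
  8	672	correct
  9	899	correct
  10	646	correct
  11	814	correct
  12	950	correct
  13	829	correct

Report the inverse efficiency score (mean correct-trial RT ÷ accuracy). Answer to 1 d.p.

Correct trials (n=11): 836, 655, 958, 973, 1071, 672, 899, 646, 814, 950, 829
Mean correct RT = 9303/11 = 845.7273 ms
Proportion correct = 11/13
IES = 845.7273 / (11/13) = 999.496 ms

999.5 ms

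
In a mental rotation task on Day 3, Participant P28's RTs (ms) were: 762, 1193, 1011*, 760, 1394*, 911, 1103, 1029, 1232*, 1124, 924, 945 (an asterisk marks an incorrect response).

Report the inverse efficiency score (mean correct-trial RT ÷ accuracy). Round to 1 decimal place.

Correct trials (n=9): 762, 1193, 760, 911, 1103, 1029, 1124, 924, 945
Mean correct RT = 8751/9 = 972.3333 ms
Proportion correct = 9/12
IES = 972.3333 / (9/12) = 1296.444 ms

1296.4 ms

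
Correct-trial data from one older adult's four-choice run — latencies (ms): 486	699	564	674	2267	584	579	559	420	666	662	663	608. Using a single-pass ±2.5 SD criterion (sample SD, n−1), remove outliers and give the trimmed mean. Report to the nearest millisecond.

n = 13, ΣRT = 9431, M = 725.462
Σ(x−M)² = 2650841.23; s = √(2650841.23/12) = 470.004
Cutoffs: 725.462 ± 2.5·470.004 → [-449.5, 1900.5]
Outside: 2267 → excluded.
Retained (n=12): Σ = 7164, mean = 7164/12 = 597.000

597 ms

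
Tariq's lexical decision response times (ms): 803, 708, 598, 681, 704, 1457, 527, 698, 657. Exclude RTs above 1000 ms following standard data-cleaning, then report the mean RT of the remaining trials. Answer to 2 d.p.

Excluded: 1457
Retained (n=8): Σ = 5376
Mean = 5376/8 = 672.0000

672.00 ms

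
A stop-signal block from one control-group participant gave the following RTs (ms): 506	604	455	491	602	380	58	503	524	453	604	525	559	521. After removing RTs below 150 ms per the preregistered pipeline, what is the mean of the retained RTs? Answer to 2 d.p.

Excluded: 58
Retained (n=13): Σ = 6727
Mean = 6727/13 = 517.4615

517.46 ms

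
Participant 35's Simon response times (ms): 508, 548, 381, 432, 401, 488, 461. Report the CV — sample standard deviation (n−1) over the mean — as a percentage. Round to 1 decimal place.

n = 7, Σ = 3219, M = 459.8571
Σ(x−M)² = 21338.857; s = √(21338.857/6) = 59.6362
CV = 59.6362 / 459.8571 = 0.12968 = 12.968%

13.0%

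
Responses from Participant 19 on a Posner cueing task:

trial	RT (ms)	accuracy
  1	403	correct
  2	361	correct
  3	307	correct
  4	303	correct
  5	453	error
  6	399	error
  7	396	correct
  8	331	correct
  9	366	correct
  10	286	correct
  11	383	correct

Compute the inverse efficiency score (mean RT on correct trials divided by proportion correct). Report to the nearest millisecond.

426 ms

Correct trials (n=9): 403, 361, 307, 303, 396, 331, 366, 286, 383
Mean correct RT = 3136/9 = 348.4444 ms
Proportion correct = 9/11
IES = 348.4444 / (9/11) = 425.877 ms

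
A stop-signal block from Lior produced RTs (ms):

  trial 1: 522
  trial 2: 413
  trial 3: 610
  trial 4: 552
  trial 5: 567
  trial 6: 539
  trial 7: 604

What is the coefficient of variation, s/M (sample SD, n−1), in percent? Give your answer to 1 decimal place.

n = 7, Σ = 3807, M = 543.8571
Σ(x−M)² = 26218.857; s = √(26218.857/6) = 66.1045
CV = 66.1045 / 543.8571 = 0.12155 = 12.155%

12.2%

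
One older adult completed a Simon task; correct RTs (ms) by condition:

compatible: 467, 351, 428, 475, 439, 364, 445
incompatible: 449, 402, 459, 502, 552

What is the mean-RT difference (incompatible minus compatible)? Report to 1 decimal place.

48.7 ms

M(compatible) = 2969/7 = 424.143
M(incompatible) = 2364/5 = 472.800
Difference = 472.800 − 424.143 = 48.657 ms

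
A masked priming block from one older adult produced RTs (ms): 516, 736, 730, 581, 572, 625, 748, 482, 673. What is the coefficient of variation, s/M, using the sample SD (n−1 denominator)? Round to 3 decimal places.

n = 9, Σ = 5663, M = 629.2222
Σ(x−M)² = 77693.556; s = √(77693.556/8) = 98.5479
CV = 98.5479 / 629.2222 = 0.15662

0.157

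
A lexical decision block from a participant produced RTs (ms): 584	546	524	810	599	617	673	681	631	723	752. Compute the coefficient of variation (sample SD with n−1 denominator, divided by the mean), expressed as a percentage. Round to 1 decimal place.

n = 11, Σ = 7140, M = 649.0909
Σ(x−M)² = 77912.909; s = √(77912.909/10) = 88.2683
CV = 88.2683 / 649.0909 = 0.13599 = 13.599%

13.6%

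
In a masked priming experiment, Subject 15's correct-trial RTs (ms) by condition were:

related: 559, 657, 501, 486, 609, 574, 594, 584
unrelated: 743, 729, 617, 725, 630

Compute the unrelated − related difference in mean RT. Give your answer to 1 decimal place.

118.3 ms

M(related) = 4564/8 = 570.500
M(unrelated) = 3444/5 = 688.800
Difference = 688.800 − 570.500 = 118.300 ms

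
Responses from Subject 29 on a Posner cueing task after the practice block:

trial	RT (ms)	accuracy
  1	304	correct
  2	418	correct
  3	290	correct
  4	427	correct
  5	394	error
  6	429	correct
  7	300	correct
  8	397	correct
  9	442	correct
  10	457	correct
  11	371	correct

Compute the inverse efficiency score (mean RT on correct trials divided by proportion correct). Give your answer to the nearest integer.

422 ms

Correct trials (n=10): 304, 418, 290, 427, 429, 300, 397, 442, 457, 371
Mean correct RT = 3835/10 = 383.5000 ms
Proportion correct = 10/11
IES = 383.5000 / (10/11) = 421.850 ms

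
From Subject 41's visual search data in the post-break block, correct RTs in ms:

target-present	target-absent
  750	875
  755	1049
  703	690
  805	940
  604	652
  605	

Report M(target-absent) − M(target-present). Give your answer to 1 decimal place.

M(target-present) = 4222/6 = 703.667
M(target-absent) = 4206/5 = 841.200
Difference = 841.200 − 703.667 = 137.533 ms

137.5 ms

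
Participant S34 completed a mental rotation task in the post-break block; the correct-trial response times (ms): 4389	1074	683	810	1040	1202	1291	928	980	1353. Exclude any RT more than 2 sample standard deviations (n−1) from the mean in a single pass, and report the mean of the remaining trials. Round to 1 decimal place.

1040.1 ms

n = 10, ΣRT = 13750, M = 1375.000
Σ(x−M)² = 10478414.00; s = √(10478414.00/9) = 1079.013
Cutoffs: 1375.000 ± 2·1079.013 → [-783.0, 3533.0]
Outside: 4389 → excluded.
Retained (n=9): Σ = 9361, mean = 9361/9 = 1040.111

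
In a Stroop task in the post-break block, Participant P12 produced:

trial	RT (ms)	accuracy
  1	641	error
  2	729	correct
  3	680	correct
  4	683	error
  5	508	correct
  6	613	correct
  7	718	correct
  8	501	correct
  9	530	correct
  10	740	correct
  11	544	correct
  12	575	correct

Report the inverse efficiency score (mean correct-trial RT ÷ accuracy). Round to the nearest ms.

737 ms

Correct trials (n=10): 729, 680, 508, 613, 718, 501, 530, 740, 544, 575
Mean correct RT = 6138/10 = 613.8000 ms
Proportion correct = 10/12
IES = 613.8000 / (10/12) = 736.560 ms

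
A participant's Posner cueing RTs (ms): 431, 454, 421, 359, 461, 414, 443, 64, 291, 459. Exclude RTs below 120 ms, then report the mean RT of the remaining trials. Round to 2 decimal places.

Excluded: 64
Retained (n=9): Σ = 3733
Mean = 3733/9 = 414.7778

414.78 ms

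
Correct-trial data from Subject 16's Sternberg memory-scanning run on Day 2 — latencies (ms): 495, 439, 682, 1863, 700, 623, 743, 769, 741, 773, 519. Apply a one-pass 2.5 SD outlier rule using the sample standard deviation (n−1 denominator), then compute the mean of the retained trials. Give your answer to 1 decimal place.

n = 11, ΣRT = 8347, M = 758.818
Σ(x−M)² = 1477293.64; s = √(1477293.64/10) = 384.356
Cutoffs: 758.818 ± 2.5·384.356 → [-202.1, 1719.7]
Outside: 1863 → excluded.
Retained (n=10): Σ = 6484, mean = 6484/10 = 648.400

648.4 ms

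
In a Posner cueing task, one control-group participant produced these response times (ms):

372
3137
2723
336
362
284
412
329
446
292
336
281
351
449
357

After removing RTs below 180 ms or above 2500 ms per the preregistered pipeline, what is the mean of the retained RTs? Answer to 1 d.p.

Excluded: 2723, 3137
Retained (n=13): Σ = 4607
Mean = 4607/13 = 354.3846

354.4 ms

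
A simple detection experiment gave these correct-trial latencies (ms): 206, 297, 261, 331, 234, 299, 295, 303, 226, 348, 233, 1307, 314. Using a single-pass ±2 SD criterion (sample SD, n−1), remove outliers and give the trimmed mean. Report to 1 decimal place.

n = 13, ΣRT = 4654, M = 358.000
Σ(x−M)² = 998500.00; s = √(998500.00/12) = 288.459
Cutoffs: 358.000 ± 2·288.459 → [-218.9, 934.9]
Outside: 1307 → excluded.
Retained (n=12): Σ = 3347, mean = 3347/12 = 278.917

278.9 ms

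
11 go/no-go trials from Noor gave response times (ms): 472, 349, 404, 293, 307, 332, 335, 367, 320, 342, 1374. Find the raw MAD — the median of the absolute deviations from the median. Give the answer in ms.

25 ms

Sorted: 293, 307, 320, 332, 335, 342, 349, 367, 404, 472, 1374 → median = 342
|x − 342|: 130, 7, 62, 49, 35, 10, 7, 25, 22, 0, 1032
Sorted deviations: 0, 7, 7, 10, 22, 25, 35, 49, 62, 130, 1032 → MAD = 25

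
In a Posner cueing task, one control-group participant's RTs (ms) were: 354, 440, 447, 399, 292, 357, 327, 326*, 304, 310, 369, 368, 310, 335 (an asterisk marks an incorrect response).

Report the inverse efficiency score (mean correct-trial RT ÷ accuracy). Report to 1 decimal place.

382.1 ms

Correct trials (n=13): 354, 440, 447, 399, 292, 357, 327, 304, 310, 369, 368, 310, 335
Mean correct RT = 4612/13 = 354.7692 ms
Proportion correct = 13/14
IES = 354.7692 / (13/14) = 382.059 ms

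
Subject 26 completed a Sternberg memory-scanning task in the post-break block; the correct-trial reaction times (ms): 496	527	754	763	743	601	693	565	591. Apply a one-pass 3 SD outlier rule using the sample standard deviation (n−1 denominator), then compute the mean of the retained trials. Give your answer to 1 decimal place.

637.0 ms

n = 9, ΣRT = 5733, M = 637.000
Σ(x−M)² = 84514.00; s = √(84514.00/8) = 102.783
Cutoffs: 637.000 ± 3·102.783 → [328.7, 945.3]
No RTs fall outside the cutoffs; all 9 retained. Mean = 5733/9 = 637.000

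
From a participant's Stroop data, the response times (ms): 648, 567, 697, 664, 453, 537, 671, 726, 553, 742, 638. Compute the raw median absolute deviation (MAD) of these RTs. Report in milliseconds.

Sorted: 453, 537, 553, 567, 638, 648, 664, 671, 697, 726, 742 → median = 648
|x − 648|: 0, 81, 49, 16, 195, 111, 23, 78, 95, 94, 10
Sorted deviations: 0, 10, 16, 23, 49, 78, 81, 94, 95, 111, 195 → MAD = 78

78 ms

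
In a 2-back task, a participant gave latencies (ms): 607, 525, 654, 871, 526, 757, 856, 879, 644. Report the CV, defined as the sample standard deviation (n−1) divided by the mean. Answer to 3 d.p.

0.204

n = 9, Σ = 6319, M = 702.1111
Σ(x−M)² = 163628.889; s = √(163628.889/8) = 143.0161
CV = 143.0161 / 702.1111 = 0.20369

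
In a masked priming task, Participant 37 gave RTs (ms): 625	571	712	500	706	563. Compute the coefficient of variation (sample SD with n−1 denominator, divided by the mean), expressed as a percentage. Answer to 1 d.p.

n = 6, Σ = 3677, M = 612.8333
Σ(x−M)² = 35626.833; s = √(35626.833/5) = 84.4119
CV = 84.4119 / 612.8333 = 0.13774 = 13.774%

13.8%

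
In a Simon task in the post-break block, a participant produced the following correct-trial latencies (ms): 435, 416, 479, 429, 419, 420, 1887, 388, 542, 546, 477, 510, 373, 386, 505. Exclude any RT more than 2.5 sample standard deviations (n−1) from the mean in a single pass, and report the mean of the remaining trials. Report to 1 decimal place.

451.8 ms

n = 15, ΣRT = 8212, M = 547.467
Σ(x−M)² = 1965899.73; s = √(1965899.73/14) = 374.728
Cutoffs: 547.467 ± 2.5·374.728 → [-389.4, 1484.3]
Outside: 1887 → excluded.
Retained (n=14): Σ = 6325, mean = 6325/14 = 451.786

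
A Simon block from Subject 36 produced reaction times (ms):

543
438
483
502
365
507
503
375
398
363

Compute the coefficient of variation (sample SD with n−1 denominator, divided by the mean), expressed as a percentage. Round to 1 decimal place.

15.2%

n = 10, Σ = 4477, M = 447.7000
Σ(x−M)² = 41714.100; s = √(41714.100/9) = 68.0801
CV = 68.0801 / 447.7000 = 0.15207 = 15.207%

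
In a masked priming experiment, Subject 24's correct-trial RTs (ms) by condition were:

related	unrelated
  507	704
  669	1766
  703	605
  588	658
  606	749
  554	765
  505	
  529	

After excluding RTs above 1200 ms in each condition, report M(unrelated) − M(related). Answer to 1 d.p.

unrelated: exclude 1766
M(related) = 4661/8 = 582.625
M(unrelated) = 3481/5 = 696.200
Difference = 696.200 − 582.625 = 113.575 ms

113.6 ms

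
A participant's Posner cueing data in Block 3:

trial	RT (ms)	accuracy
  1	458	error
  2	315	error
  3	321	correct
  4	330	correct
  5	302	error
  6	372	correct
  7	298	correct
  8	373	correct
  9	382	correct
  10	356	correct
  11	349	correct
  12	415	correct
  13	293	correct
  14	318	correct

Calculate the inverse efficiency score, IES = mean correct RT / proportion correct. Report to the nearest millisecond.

Correct trials (n=11): 321, 330, 372, 298, 373, 382, 356, 349, 415, 293, 318
Mean correct RT = 3807/11 = 346.0909 ms
Proportion correct = 11/14
IES = 346.0909 / (11/14) = 440.479 ms

440 ms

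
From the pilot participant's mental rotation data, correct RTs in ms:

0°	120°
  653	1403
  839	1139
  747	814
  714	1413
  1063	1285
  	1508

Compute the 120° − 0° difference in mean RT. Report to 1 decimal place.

457.1 ms

M(0°) = 4016/5 = 803.200
M(120°) = 7562/6 = 1260.333
Difference = 1260.333 − 803.200 = 457.133 ms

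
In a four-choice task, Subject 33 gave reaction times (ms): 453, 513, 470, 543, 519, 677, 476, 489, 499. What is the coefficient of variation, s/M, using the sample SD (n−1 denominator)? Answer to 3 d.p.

0.129

n = 9, Σ = 4639, M = 515.4444
Σ(x−M)² = 35368.222; s = √(35368.222/8) = 66.4908
CV = 66.4908 / 515.4444 = 0.12900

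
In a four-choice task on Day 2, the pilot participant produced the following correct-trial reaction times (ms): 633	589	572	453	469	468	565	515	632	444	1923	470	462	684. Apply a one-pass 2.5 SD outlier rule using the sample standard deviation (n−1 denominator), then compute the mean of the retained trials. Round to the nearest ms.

535 ms

n = 14, ΣRT = 8879, M = 634.214
Σ(x−M)² = 1868938.36; s = √(1868938.36/13) = 379.163
Cutoffs: 634.214 ± 2.5·379.163 → [-313.7, 1582.1]
Outside: 1923 → excluded.
Retained (n=13): Σ = 6956, mean = 6956/13 = 535.077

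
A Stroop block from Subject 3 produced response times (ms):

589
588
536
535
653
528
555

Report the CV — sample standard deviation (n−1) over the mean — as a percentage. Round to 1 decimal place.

7.8%

n = 7, Σ = 3984, M = 569.1429
Σ(x−M)² = 11938.857; s = √(11938.857/6) = 44.6073
CV = 44.6073 / 569.1429 = 0.07838 = 7.838%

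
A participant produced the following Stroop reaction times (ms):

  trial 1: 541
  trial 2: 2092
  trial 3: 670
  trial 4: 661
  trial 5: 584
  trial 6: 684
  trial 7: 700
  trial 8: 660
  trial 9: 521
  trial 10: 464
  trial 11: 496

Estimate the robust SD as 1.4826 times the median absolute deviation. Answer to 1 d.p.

Sorted: 464, 496, 521, 541, 584, 660, 661, 670, 684, 700, 2092 → median = 660
|x − 660| sorted: 0, 1, 10, 24, 40, 76, 119, 139, 164, 196, 1432 → MAD = 76
Robust SD ≈ 1.4826 × 76 = 112.678

112.7 ms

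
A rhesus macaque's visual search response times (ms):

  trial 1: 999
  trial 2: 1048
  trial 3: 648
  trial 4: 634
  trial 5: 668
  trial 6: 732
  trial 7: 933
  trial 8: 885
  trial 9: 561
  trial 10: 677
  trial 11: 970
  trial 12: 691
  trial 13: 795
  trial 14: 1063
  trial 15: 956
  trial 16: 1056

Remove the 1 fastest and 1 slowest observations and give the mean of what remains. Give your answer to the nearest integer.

835 ms

Sorted: 561, 634, 648, 668, 677, 691, 732, 795, 885, 933, 956, 970, 999, 1048, 1056, 1063
Drop lowest 1 (561) and highest 1 (1063)
Remaining (n=14): Σ = 11692, mean = 11692/14 = 835.143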